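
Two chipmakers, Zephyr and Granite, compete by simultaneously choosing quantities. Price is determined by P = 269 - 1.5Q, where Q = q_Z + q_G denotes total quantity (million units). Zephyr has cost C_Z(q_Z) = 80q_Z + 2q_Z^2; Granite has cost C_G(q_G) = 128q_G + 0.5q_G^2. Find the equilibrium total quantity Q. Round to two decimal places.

Zephyr's profit: π_Z = (269 - 1.5Q)q_Z - (80q_Z + 2q_Z²). Setting ∂π_Z/∂q_Z = 0: 189 - 7q_Z - (3/2)(q_G) = 0.
Granite's first-order condition: 141 - 4q_G - (3/2)(q_Z) = 0.
Best responses: q_Z = (189 - (3/2)q_G)/7, q_G = (141 - (3/2)q_Z)/4.
Solving the pair: q_Z = 21.1456, q_G = 27.3204.
Total output Q = 21.1456 + 27.3204 = 48.4660.

48.47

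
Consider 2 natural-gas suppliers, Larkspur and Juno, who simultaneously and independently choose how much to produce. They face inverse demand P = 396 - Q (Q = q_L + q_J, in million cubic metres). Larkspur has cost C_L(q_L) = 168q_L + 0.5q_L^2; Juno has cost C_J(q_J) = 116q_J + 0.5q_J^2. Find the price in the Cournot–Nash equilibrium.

269

Larkspur's profit: π_L = (396 - Q)q_L - (168q_L + (1/2)q_L²). Setting ∂π_L/∂q_L = 0: 228 - 3q_L - (q_J) = 0.
Juno's first-order condition: 280 - 3q_J - (q_L) = 0.
So q_L = (228 - q_J)/3 and q_J = (280 - q_L)/3.
Solving the pair: q_L = 101/2, q_J = 153/2.
Total output Q = 127, so price P = 396 - 127 = 269.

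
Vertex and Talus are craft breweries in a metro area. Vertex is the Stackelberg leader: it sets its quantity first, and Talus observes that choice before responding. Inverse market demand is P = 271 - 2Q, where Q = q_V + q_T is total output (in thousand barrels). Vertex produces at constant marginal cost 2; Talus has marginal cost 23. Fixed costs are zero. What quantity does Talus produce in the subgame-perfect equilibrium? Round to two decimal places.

25.75

Solve by backward induction. Given q_V, the follower Talus maximises π_T = (271 - 2q_V - 2q_T)q_T - 23q_T.
Setting the follower's marginal profit to zero, 248 - 2q_V - 4q_T = 0, i.e. q_T = (248 - 2q_V)/4.
The leader anticipates this reaction. Substituting into P = 271 - 2Q gives P = 147 - q_V, so π_V = (147 - q_V)q_V - 2q_V.
Maximising: ∂π_V/∂q_V = 145 - 2q_V = 0, giving q_V = 145/2.
Then q_T = (248 - 2·(145/2))/4 = 103/4.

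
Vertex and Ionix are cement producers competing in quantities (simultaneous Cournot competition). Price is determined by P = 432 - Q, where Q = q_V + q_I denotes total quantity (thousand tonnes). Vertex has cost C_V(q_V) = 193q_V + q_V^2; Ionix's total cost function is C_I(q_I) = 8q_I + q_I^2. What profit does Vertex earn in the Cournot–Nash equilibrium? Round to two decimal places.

Vertex's profit: π_V = (432 - Q)q_V - (193q_V + q_V²). Setting ∂π_V/∂q_V = 0: 239 - 4q_V - (q_I) = 0.
Ionix's first-order condition: 424 - 4q_I - (q_V) = 0.
Best responses: q_V = (239 - q_I)/4, q_I = (424 - q_V)/4.
Solving the pair: q_V = 532/15, q_I = 1457/15.
Price P = 432 - 663/5 = 1497/5.
Vertex's profit: (1497/5)·(532/15) - 193·(532/15) - (532/15)² = 2515.7689.

2515.77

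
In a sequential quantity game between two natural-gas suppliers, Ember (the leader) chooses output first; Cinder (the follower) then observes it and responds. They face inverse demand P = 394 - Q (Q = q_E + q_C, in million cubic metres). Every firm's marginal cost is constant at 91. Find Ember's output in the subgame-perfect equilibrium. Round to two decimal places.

151.50

The follower Cinder best-responds to any q_E: π_C = (394 - Q)q_C - 91q_C.
∂π_C/∂q_C = 303 - q_E - 2q_C = 0 gives the reaction function q_C = (303 - q_E)/2.
The leader anticipates this reaction. Substituting into P = 394 - Q gives P = 485/2 - (1/2)q_E, so π_E = (485/2 - (1/2)q_E)q_E - 91q_E.
Maximising: ∂π_E/∂q_E = 303/2 - q_E = 0, giving q_E = 303/2.
Then q_C = (303 - 303/2)/2 = 303/4.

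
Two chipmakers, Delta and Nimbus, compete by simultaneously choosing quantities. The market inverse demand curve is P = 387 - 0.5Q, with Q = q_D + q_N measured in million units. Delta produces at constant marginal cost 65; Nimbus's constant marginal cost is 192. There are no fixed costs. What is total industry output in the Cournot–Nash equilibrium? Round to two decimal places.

Delta's profit: π_D = (387 - 0.5Q)q_D - (65q_D). Setting ∂π_D/∂q_D = 0: 322 - q_D - (1/2)(q_N) = 0.
Nimbus's profit: π_N = (387 - 0.5Q)q_N - (192q_N). Setting ∂π_N/∂q_N = 0: 195 - q_N - (1/2)(q_D) = 0.
So q_D = (322 - (1/2)q_N) and q_N = (195 - (1/2)q_D).
Substituting one into the other gives q_D = 898/3 and q_N = 136/3.
Total output Q = 898/3 + 136/3 = 1034/3.

344.67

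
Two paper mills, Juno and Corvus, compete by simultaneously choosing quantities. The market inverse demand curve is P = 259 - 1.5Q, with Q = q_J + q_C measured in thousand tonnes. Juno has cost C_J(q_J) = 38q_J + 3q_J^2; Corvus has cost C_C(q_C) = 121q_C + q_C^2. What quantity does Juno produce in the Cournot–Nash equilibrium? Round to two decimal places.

Juno's profit: π_J = (259 - 1.5Q)q_J - (38q_J + 3q_J²). Setting ∂π_J/∂q_J = 0: 221 - 9q_J - (3/2)(q_C) = 0.
Corvus's first-order condition: 138 - 5q_C - (3/2)(q_J) = 0.
So q_J = (221 - (3/2)q_C)/9 and q_C = (138 - (3/2)q_J)/5.
Substituting one into the other gives q_J = 21.0058 and q_C = 1214/57.

21.01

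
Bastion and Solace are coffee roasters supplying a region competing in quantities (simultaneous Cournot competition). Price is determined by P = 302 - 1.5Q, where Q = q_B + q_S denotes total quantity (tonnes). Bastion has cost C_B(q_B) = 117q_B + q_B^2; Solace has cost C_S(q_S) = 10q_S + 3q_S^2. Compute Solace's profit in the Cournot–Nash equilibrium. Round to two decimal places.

Bastion's profit: π_B = (302 - 1.5Q)q_B - (117q_B + q_B²). Setting ∂π_B/∂q_B = 0: 185 - 5q_B - (3/2)(q_S) = 0.
Solace's profit: π_S = (302 - 1.5Q)q_S - (10q_S + 3q_S²). Setting ∂π_S/∂q_S = 0: 292 - 9q_S - (3/2)(q_B) = 0.
Best responses: q_B = (185 - (3/2)q_S)/5, q_S = (292 - (3/2)q_B)/9.
Solving the pair: q_B = 1636/57, q_S = 27.6608.
Price P = 302 - (3/2)·56.3626 = 217.4561.
Solace's profit: 217.4561·27.6608 - 10·27.6608 - 3·27.6608² = 3443.0440.

3443.04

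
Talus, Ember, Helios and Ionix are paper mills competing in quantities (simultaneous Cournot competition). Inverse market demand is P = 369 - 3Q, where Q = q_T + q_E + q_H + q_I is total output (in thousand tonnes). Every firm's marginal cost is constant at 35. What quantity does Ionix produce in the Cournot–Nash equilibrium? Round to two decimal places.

Each firm earns π_i = (369 - 3Q)q_i - 35q_i.
First-order condition (treating rivals' output as given): 334 - 6q_i - 3·Σ_{j≠i} q_j = 0.
By symmetry each firm produces the same amount; substituting Σ_{j≠i} q_j = 3q_i yields q_i = 334/15.

22.27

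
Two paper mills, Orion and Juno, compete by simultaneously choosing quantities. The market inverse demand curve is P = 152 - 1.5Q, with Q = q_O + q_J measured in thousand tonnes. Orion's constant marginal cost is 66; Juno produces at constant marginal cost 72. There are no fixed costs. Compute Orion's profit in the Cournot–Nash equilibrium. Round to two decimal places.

626.96

Orion's profit: π_O = (152 - 1.5Q)q_O - (66q_O). Setting ∂π_O/∂q_O = 0: 86 - 3q_O - (3/2)(q_J) = 0.
Juno's first-order condition: 80 - 3q_J - (3/2)(q_O) = 0.
Rearranging gives the reaction functions q_O = (86 - (3/2)q_J)/3 and q_J = (80 - (3/2)q_O)/3.
Substituting one into the other gives q_O = 184/9 and q_J = 148/9.
Price P = 152 - (3/2)·(332/9) = 290/3.
Orion's profit: (290/3 - 66)·(184/9) = 626.9630.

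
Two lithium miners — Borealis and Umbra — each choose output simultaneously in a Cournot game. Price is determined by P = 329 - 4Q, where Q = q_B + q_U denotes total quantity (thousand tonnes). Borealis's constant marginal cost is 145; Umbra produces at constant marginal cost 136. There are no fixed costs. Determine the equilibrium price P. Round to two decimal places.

203.33

Borealis's profit: π_B = (329 - 4Q)q_B - (145q_B). Setting ∂π_B/∂q_B = 0: 184 - 8q_B - 4(q_U) = 0.
Umbra's first-order condition: 193 - 8q_U - 4(q_B) = 0.
Rearranging gives the reaction functions q_B = (184 - 4q_U)/8 and q_U = (193 - 4q_B)/8.
Solving the pair: q_B = 175/12, q_U = 101/6.
Total output Q = 377/12, so price P = 329 - 4·(377/12) = 610/3.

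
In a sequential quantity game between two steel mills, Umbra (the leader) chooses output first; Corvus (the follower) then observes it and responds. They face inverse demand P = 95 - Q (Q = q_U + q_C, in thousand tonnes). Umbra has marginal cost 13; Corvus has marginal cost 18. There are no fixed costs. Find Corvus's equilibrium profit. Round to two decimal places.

280.56

Solve by backward induction. Given q_U, the follower Corvus maximises π_C = (95 - q_U - q_C)q_C - 18q_C.
Follower FOC: 77 - q_U - 2q_C = 0, so q_C(q_U) = (77 - q_U)/2.
The leader anticipates this reaction. Substituting into P = 95 - Q gives P = 113/2 - (1/2)q_U, so π_U = (113/2 - (1/2)q_U)q_U - 13q_U.
Maximising: ∂π_U/∂q_U = 87/2 - q_U = 0, giving q_U = 87/2.
Then q_C = (77 - 87/2)/2 = 67/4.
Price P = 95 - 241/4 = 139/4.
Corvus's profit: (139/4 - 18)·(67/4) = 280.5625.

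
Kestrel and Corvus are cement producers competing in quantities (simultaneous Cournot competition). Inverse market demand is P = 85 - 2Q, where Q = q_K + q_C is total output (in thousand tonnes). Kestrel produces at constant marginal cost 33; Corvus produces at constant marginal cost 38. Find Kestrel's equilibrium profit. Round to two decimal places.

Kestrel's profit: π_K = (85 - 2Q)q_K - (33q_K). Setting ∂π_K/∂q_K = 0: 52 - 4q_K - 2(q_C) = 0.
Corvus's profit: π_C = (85 - 2Q)q_C - (38q_C). Setting ∂π_C/∂q_C = 0: 47 - 4q_C - 2(q_K) = 0.
Rearranging gives the reaction functions q_K = (52 - 2q_C)/4 and q_C = (47 - 2q_K)/4.
Substituting one into the other gives q_K = 19/2 and q_C = 7.
Price P = 85 - 2·(33/2) = 52.
Kestrel's profit: (52 - 33)·(19/2) = 361/2.

180.50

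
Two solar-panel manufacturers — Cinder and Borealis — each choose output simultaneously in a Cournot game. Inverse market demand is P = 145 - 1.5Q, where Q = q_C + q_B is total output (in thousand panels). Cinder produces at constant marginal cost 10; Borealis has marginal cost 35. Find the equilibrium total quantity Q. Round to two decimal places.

Cinder's profit: π_C = (145 - 1.5Q)q_C - (10q_C). Setting ∂π_C/∂q_C = 0: 135 - 3q_C - (3/2)(q_B) = 0.
Borealis's profit: π_B = (145 - 1.5Q)q_B - (35q_B). Setting ∂π_B/∂q_B = 0: 110 - 3q_B - (3/2)(q_C) = 0.
So q_C = (135 - (3/2)q_B)/3 and q_B = (110 - (3/2)q_C)/3.
Solving the pair: q_C = 320/9, q_B = 170/9.
Total output Q = 320/9 + 170/9 = 490/9.

54.44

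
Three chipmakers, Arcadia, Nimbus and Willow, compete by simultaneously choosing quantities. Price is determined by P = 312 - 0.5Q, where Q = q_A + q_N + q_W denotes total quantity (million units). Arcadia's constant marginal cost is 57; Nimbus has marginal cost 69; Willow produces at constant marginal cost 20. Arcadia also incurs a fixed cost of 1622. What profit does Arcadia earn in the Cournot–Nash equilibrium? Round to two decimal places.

4990.50

Arcadia's profit: π_A = (312 - 0.5Q)q_A - (57q_A). Setting ∂π_A/∂q_A = 0: 255 - q_A - (1/2)(q_N + q_W) = 0.
Nimbus's profit: π_N = (312 - 0.5Q)q_N - (69q_N). Setting ∂π_N/∂q_N = 0: 243 - q_N - (1/2)(q_A + q_W) = 0.
Willow's first-order condition: 292 - q_W - (1/2)(q_A + q_N) = 0.
Summing all 3 equations gives 790 − 2Q = 0, hence Q = 395.
Back-substituting: q_A = (255 − 395/2)/(1/2) = 115, q_N = (243 − 395/2)/(1/2) = 91, q_W = (292 − 395/2)/(1/2) = 189.
Price P = 312 - (1/2)·395 = 229/2.
Arcadia's profit: (229/2 - 57)·115 - 1622 = 4990.5000.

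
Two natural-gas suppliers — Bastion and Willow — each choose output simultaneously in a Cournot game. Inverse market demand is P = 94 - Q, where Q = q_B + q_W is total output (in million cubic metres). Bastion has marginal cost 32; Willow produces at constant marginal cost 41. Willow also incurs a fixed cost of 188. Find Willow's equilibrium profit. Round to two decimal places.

Bastion's profit: π_B = (94 - Q)q_B - (32q_B). Setting ∂π_B/∂q_B = 0: 62 - 2q_B - (q_W) = 0.
Willow's first-order condition: 53 - 2q_W - (q_B) = 0.
So q_B = (62 - q_W)/2 and q_W = (53 - q_B)/2.
Substituting one into the other gives q_B = 71/3 and q_W = 44/3.
Price P = 94 - 115/3 = 167/3.
Willow's profit: (167/3 - 41)·(44/3) - 188 = 244/9.

27.11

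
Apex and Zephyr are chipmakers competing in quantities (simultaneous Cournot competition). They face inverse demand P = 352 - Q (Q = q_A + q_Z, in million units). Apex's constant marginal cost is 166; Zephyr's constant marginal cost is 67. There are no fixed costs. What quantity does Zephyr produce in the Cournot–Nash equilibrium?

Apex's profit: π_A = (352 - Q)q_A - (166q_A). Setting ∂π_A/∂q_A = 0: 186 - 2q_A - (q_Z) = 0.
Zephyr's first-order condition: 285 - 2q_Z - (q_A) = 0.
Best responses: q_A = (186 - q_Z)/2, q_Z = (285 - q_A)/2.
Solving the pair: q_A = 29, q_Z = 128.

128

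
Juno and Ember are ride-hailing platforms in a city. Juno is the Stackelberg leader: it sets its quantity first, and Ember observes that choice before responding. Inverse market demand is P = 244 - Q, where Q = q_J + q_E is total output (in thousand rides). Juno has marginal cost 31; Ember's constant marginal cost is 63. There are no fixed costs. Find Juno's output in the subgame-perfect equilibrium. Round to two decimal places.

Solve by backward induction. Given q_J, the follower Ember maximises π_E = (244 - q_J - q_E)q_E - 63q_E.
∂π_E/∂q_E = 181 - q_J - 2q_E = 0 gives the reaction function q_E = (181 - q_J)/2.
The leader anticipates this reaction. Substituting into P = 244 - Q gives P = 307/2 - (1/2)q_J, so π_J = (307/2 - (1/2)q_J)q_J - 31q_J.
The leader's first-order condition 245/2 - q_J = 0 yields q_J = 245/2.
Then q_E = (181 - 245/2)/2 = 117/4.

122.50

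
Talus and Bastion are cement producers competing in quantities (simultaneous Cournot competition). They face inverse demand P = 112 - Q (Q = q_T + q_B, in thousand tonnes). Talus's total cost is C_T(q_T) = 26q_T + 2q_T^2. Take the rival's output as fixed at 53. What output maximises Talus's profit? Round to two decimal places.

5.50

With the rival's output fixed at 53, Talus's profit is π_T = (112 - 53 - q_T)q_T - (26q_T + 2q_T²) = (59 - q_T)q_T - (26q_T + 2q_T²).
∂π_T/∂q_T = 33 - 6q_T = 0, so q_T = 11/2.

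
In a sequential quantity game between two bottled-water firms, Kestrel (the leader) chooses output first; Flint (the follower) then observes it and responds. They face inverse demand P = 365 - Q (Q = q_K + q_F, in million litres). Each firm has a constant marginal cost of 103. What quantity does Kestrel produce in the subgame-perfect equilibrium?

The follower Flint best-responds to any q_K: π_F = (365 - Q)q_F - 103q_F.
Setting the follower's marginal profit to zero, 262 - q_K - 2q_F = 0, i.e. q_F = (262 - q_K)/2.
The leader anticipates this reaction. Substituting into P = 365 - Q gives P = 234 - (1/2)q_K, so π_K = (234 - (1/2)q_K)q_K - 103q_K.
Maximising: ∂π_K/∂q_K = 131 - q_K = 0, giving q_K = 131.
Then q_F = (262 - 131)/2 = 131/2.

131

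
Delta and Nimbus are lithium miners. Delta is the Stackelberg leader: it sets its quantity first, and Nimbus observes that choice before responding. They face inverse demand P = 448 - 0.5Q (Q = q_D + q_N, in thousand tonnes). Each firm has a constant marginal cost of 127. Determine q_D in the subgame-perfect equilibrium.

The follower Nimbus best-responds to any q_D: π_N = (448 - 0.5Q)q_N - 127q_N.
Setting the follower's marginal profit to zero, 321 - (1/2)q_D - q_N = 0, i.e. q_N = (321 - (1/2)q_D).
The leader anticipates this reaction. Substituting into P = 448 - 0.5Q gives P = 575/2 - (1/4)q_D, so π_D = (575/2 - (1/4)q_D)q_D - 127q_D.
Maximising: ∂π_D/∂q_D = 321/2 - (1/2)q_D = 0, giving q_D = 321.
Then q_N = (321 - (1/2)·321) = 321/2.

321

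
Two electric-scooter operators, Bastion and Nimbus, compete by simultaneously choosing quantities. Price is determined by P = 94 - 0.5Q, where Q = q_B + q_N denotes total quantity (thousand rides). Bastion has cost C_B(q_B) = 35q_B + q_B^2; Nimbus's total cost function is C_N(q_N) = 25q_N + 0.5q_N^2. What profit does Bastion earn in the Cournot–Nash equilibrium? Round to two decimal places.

Bastion's profit: π_B = (94 - 0.5Q)q_B - (35q_B + q_B²). Setting ∂π_B/∂q_B = 0: 59 - 3q_B - (1/2)(q_N) = 0.
Nimbus's first-order condition: 69 - 2q_N - (1/2)(q_B) = 0.
Best responses: q_B = (59 - (1/2)q_N)/3, q_N = (69 - (1/2)q_B)/2.
Solving the pair: q_B = 334/23, q_N = 710/23.
Price P = 94 - (1/2)·(1044/23) = 1640/23.
Bastion's profit: (1640/23)·(334/23) - 35·(334/23) - (334/23)² = 316.3214.

316.32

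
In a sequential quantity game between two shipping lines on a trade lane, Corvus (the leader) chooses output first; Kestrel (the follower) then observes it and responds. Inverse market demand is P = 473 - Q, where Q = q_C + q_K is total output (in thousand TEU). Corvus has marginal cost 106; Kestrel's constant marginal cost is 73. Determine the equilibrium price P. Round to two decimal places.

Solve by backward induction. Given q_C, the follower Kestrel maximises π_K = (473 - q_C - q_K)q_K - 73q_K.
Setting the follower's marginal profit to zero, 400 - q_C - 2q_K = 0, i.e. q_K = (400 - q_C)/2.
Corvus substitutes q_K(q_C) into its own profit: π_C = q_C(473 - q_C - (400 - q_C)/2) - 106q_C = (273 - (1/2)q_C)q_C - 106q_C.
Maximising: ∂π_C/∂q_C = 167 - q_C = 0, giving q_C = 167.
Then q_K = (400 - 167)/2 = 233/2.
Total output Q = 567/2, so price P = 473 - 567/2 = 379/2.

189.50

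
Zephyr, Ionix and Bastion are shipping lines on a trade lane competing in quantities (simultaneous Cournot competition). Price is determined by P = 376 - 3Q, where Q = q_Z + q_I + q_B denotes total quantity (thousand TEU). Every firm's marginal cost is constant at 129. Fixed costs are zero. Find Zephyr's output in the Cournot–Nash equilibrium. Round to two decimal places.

A representative firm's profit is π_i = q_i(376 - 3Q) - 129q_i.
Setting ∂π_i/∂q_i = 0 with rivals' quantities fixed: 247 - 6q_i - 3·Σ_{j≠i} q_j = 0.
By symmetry each firm produces the same amount; substituting Σ_{j≠i} q_j = 2q_i yields q_i = 247/12.

20.58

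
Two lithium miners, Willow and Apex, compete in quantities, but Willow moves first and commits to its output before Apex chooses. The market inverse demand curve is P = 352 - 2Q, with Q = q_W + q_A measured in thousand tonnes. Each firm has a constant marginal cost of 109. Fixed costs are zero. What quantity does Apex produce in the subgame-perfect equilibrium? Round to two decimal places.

Solve by backward induction. Given q_W, the follower Apex maximises π_A = (352 - 2q_W - 2q_A)q_A - 109q_A.
Follower FOC: 243 - 2q_W - 4q_A = 0, so q_A(q_W) = (243 - 2q_W)/4.
The leader anticipates this reaction. Substituting into P = 352 - 2Q gives P = 461/2 - q_W, so π_W = (461/2 - q_W)q_W - 109q_W.
The leader's first-order condition 243/2 - 2q_W = 0 yields q_W = 243/4.
Then q_A = (243 - 2·(243/4))/4 = 243/8.

30.38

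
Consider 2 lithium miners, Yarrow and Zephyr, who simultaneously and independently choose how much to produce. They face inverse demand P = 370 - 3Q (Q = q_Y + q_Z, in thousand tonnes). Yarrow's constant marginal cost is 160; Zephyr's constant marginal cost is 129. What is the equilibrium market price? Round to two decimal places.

Yarrow's profit: π_Y = (370 - 3Q)q_Y - (160q_Y). Setting ∂π_Y/∂q_Y = 0: 210 - 6q_Y - 3(q_Z) = 0.
Zephyr's first-order condition: 241 - 6q_Z - 3(q_Y) = 0.
Best responses: q_Y = (210 - 3q_Z)/6, q_Z = (241 - 3q_Y)/6.
Substituting one into the other gives q_Y = 179/9 and q_Z = 272/9.
Total output Q = 451/9, so price P = 370 - 3·(451/9) = 659/3.

219.67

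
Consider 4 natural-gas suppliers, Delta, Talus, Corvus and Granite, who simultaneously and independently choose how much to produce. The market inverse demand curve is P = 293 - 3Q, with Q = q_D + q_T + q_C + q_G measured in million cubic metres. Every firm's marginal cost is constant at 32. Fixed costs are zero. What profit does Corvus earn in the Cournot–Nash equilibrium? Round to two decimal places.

908.28

A representative firm's profit is π_i = q_i(293 - 3Q) - 32q_i.
First-order condition (treating rivals' output as given): 261 - 6q_i - 3·Σ_{j≠i} q_j = 0.
By symmetry each firm produces the same amount; substituting Σ_{j≠i} q_j = 3q_i yields q_i = 261/15 = 87/5.
Price P = 293 - 3·(348/5) = 421/5.
Corvus's profit: (421/5 - 32)·(87/5) = 908.2800.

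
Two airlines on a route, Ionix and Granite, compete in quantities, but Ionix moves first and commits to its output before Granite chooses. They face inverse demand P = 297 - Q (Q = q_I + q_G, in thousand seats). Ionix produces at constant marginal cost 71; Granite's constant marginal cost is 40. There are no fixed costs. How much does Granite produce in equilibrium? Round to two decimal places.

Solve by backward induction. Given q_I, the follower Granite maximises π_G = (297 - q_I - q_G)q_G - 40q_G.
∂π_G/∂q_G = 257 - q_I - 2q_G = 0 gives the reaction function q_G = (257 - q_I)/2.
The leader anticipates this reaction. Substituting into P = 297 - Q gives P = 337/2 - (1/2)q_I, so π_I = (337/2 - (1/2)q_I)q_I - 71q_I.
The leader's first-order condition 195/2 - q_I = 0 yields q_I = 195/2.
Then q_G = (257 - 195/2)/2 = 319/4.

79.75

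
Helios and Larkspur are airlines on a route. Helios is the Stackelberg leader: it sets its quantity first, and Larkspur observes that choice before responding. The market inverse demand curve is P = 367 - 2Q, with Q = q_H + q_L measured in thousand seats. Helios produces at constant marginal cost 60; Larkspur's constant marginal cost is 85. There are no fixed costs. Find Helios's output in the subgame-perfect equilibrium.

83

Solve by backward induction. Given q_H, the follower Larkspur maximises π_L = (367 - 2q_H - 2q_L)q_L - 85q_L.
∂π_L/∂q_L = 282 - 2q_H - 4q_L = 0 gives the reaction function q_L = (282 - 2q_H)/4.
The leader anticipates this reaction. Substituting into P = 367 - 2Q gives P = 226 - q_H, so π_H = (226 - q_H)q_H - 60q_H.
Maximising: ∂π_H/∂q_H = 166 - 2q_H = 0, giving q_H = 83.
Then q_L = (282 - 2·83)/4 = 29.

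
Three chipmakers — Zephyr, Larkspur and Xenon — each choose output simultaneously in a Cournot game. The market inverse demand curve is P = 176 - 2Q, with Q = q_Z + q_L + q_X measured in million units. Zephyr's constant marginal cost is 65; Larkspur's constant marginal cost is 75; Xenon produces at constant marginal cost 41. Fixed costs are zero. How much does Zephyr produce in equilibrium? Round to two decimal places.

Zephyr's profit: π_Z = (176 - 2Q)q_Z - (65q_Z). Setting ∂π_Z/∂q_Z = 0: 111 - 4q_Z - 2(q_L + q_X) = 0.
Larkspur's profit: π_L = (176 - 2Q)q_L - (75q_L). Setting ∂π_L/∂q_L = 0: 101 - 4q_L - 2(q_Z + q_X) = 0.
Xenon's profit: π_X = (176 - 2Q)q_X - (41q_X). Setting ∂π_X/∂q_X = 0: 135 - 4q_X - 2(q_Z + q_L) = 0.
Summing all 3 equations gives 347 − 8Q = 0, hence Q = 347/8.
Back-substituting: q_Z = (111 − 347/4)/2 = 97/8, q_L = (101 − 347/4)/2 = 57/8, q_X = (135 − 347/4)/2 = 193/8.

12.13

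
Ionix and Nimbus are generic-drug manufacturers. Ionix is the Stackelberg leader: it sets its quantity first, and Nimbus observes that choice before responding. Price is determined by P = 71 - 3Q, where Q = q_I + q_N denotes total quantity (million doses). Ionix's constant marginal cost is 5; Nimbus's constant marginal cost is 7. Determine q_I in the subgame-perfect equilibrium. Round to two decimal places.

Solve by backward induction. Given q_I, the follower Nimbus maximises π_N = (71 - 3q_I - 3q_N)q_N - 7q_N.
Follower FOC: 64 - 3q_I - 6q_N = 0, so q_N(q_I) = (64 - 3q_I)/6.
The leader anticipates this reaction. Substituting into P = 71 - 3Q gives P = 39 - (3/2)q_I, so π_I = (39 - (3/2)q_I)q_I - 5q_I.
Maximising: ∂π_I/∂q_I = 34 - 3q_I = 0, giving q_I = 34/3.
Then q_N = (64 - 3·(34/3))/6 = 5.

11.33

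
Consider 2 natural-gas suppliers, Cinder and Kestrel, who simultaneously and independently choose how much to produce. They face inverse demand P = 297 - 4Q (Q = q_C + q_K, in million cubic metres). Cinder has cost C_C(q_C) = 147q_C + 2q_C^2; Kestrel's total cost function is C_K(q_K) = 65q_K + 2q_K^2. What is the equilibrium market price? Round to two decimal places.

201.50

Cinder's profit: π_C = (297 - 4Q)q_C - (147q_C + 2q_C²). Setting ∂π_C/∂q_C = 0: 150 - 12q_C - 4(q_K) = 0.
Kestrel's first-order condition: 232 - 12q_K - 4(q_C) = 0.
Rearranging gives the reaction functions q_C = (150 - 4q_K)/12 and q_K = (232 - 4q_C)/12.
Substituting one into the other gives q_C = 109/16 and q_K = 273/16.
Total output Q = 191/8, so price P = 297 - 4·(191/8) = 403/2.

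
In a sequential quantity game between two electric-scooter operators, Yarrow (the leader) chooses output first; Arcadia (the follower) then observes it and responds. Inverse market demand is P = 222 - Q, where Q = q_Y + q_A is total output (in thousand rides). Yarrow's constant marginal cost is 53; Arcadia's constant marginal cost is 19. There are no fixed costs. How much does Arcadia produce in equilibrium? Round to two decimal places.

The follower Arcadia best-responds to any q_Y: π_A = (222 - Q)q_A - 19q_A.
∂π_A/∂q_A = 203 - q_Y - 2q_A = 0 gives the reaction function q_A = (203 - q_Y)/2.
Yarrow substitutes q_A(q_Y) into its own profit: π_Y = q_Y(222 - q_Y - (203 - q_Y)/2) - 53q_Y = (241/2 - (1/2)q_Y)q_Y - 53q_Y.
The leader's first-order condition 135/2 - q_Y = 0 yields q_Y = 135/2.
Then q_A = (203 - 135/2)/2 = 271/4.

67.75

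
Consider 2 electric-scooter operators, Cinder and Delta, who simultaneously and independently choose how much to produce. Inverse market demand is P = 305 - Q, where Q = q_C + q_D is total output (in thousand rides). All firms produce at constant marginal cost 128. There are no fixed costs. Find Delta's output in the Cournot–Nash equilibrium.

Each firm earns π_i = (305 - Q)q_i - 128q_i.
Setting ∂π_i/∂q_i = 0 with rivals' quantities fixed: 177 - 2q_i - q_j = 0.
With identical firms every q_j equals q_i, so q_j = q_i and 177 = 3q_i, giving q_i = 59.

59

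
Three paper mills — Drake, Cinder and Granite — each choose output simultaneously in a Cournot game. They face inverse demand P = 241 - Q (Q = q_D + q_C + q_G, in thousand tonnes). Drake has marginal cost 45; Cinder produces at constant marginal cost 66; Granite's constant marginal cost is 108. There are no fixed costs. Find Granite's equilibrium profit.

49

Drake's profit: π_D = (241 - Q)q_D - (45q_D). Setting ∂π_D/∂q_D = 0: 196 - 2q_D - (q_C + q_G) = 0.
Cinder's first-order condition: 175 - 2q_C - (q_D + q_G) = 0.
Granite's profit: π_G = (241 - Q)q_G - (108q_G). Setting ∂π_G/∂q_G = 0: 133 - 2q_G - (q_D + q_C) = 0.
Adding the 3 conditions: 504 − 2Q − 2Q = 0, i.e. Q = 126.
Back-substituting: q_D = (196 − 126) = 70, q_C = (175 − 126) = 49, q_G = (133 − 126) = 7.
Price P = 241 - 126 = 115.
Granite's profit: (115 - 108)·7 = 49.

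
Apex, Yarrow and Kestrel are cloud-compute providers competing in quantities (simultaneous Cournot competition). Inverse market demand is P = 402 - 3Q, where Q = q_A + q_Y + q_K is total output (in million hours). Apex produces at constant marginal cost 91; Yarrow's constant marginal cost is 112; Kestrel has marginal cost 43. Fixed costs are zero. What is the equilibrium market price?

Apex's profit: π_A = (402 - 3Q)q_A - (91q_A). Setting ∂π_A/∂q_A = 0: 311 - 6q_A - 3(q_Y + q_K) = 0.
Yarrow's profit: π_Y = (402 - 3Q)q_Y - (112q_Y). Setting ∂π_Y/∂q_Y = 0: 290 - 6q_Y - 3(q_A + q_K) = 0.
Kestrel's first-order condition: 359 - 6q_K - 3(q_A + q_Y) = 0.
Adding the 3 first-order conditions: 960 − 12Q = 0, so Q = 80.
Back-substituting: q_A = (311 − 240)/3 = 71/3, q_Y = (290 − 240)/3 = 50/3, q_K = (359 − 240)/3 = 119/3.
Total output Q = 80, so price P = 402 - 3·80 = 162.

162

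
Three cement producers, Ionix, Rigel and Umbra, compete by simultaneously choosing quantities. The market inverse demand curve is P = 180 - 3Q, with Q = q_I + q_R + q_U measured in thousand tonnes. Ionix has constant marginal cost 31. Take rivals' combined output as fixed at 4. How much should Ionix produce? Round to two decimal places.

22.83

With rivals' combined output fixed at 4, Ionix's profit is π_I = (180 - 3·4 - 3q_I)q_I - (31q_I) = (168 - 3q_I)q_I - (31q_I).
∂π_I/∂q_I = 137 - 6q_I = 0, so q_I = 137/6.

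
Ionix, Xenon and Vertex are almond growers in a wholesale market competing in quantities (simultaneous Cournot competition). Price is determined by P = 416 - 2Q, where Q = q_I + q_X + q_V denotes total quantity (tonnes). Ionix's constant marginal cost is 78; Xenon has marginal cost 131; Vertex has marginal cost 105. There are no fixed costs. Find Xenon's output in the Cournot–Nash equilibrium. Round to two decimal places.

25.75

Ionix's profit: π_I = (416 - 2Q)q_I - (78q_I). Setting ∂π_I/∂q_I = 0: 338 - 4q_I - 2(q_X + q_V) = 0.
Xenon's profit: π_X = (416 - 2Q)q_X - (131q_X). Setting ∂π_X/∂q_X = 0: 285 - 4q_X - 2(q_I + q_V) = 0.
Vertex's profit: π_V = (416 - 2Q)q_V - (105q_V). Setting ∂π_V/∂q_V = 0: 311 - 4q_V - 2(q_I + q_X) = 0.
Adding the 3 first-order conditions: 934 − 8Q = 0, so Q = 467/4.
Back-substituting: q_I = (338 − 467/2)/2 = 209/4, q_X = (285 − 467/2)/2 = 103/4, q_V = (311 − 467/2)/2 = 155/4.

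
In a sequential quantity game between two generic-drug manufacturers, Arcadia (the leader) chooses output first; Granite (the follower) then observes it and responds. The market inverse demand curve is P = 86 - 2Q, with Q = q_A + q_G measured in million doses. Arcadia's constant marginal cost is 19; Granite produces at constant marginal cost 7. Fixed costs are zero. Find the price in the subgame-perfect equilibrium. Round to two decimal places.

32.75

Solve by backward induction. Given q_A, the follower Granite maximises π_G = (86 - 2q_A - 2q_G)q_G - 7q_G.
Setting the follower's marginal profit to zero, 79 - 2q_A - 4q_G = 0, i.e. q_G = (79 - 2q_A)/4.
Arcadia substitutes q_G(q_A) into its own profit: π_A = q_A(86 - 2q_A - (79 - 2q_A)/2) - 19q_A = (93/2 - q_A)q_A - 19q_A.
The leader's first-order condition 55/2 - 2q_A = 0 yields q_A = 55/4.
Then q_G = (79 - 2·(55/4))/4 = 103/8.
Total output Q = 213/8, so price P = 86 - 2·(213/8) = 131/4.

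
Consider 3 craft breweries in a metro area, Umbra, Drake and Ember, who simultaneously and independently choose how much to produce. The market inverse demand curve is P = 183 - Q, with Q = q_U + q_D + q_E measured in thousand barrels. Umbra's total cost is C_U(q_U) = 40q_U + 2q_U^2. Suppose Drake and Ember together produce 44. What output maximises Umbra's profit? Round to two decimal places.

16.50

With rivals' combined output fixed at 44, Umbra's profit is π_U = (183 - 44 - q_U)q_U - (40q_U + 2q_U²) = (139 - q_U)q_U - (40q_U + 2q_U²).
∂π_U/∂q_U = 99 - 6q_U = 0, so q_U = 33/2.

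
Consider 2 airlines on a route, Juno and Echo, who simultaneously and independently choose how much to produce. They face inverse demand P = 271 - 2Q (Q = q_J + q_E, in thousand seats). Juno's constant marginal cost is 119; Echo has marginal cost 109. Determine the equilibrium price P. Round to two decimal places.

166.33

Juno's profit: π_J = (271 - 2Q)q_J - (119q_J). Setting ∂π_J/∂q_J = 0: 152 - 4q_J - 2(q_E) = 0.
Echo's profit: π_E = (271 - 2Q)q_E - (109q_E). Setting ∂π_E/∂q_E = 0: 162 - 4q_E - 2(q_J) = 0.
Rearranging gives the reaction functions q_J = (152 - 2q_E)/4 and q_E = (162 - 2q_J)/4.
Substituting one into the other gives q_J = 71/3 and q_E = 86/3.
Total output Q = 157/3, so price P = 271 - 2·(157/3) = 499/3.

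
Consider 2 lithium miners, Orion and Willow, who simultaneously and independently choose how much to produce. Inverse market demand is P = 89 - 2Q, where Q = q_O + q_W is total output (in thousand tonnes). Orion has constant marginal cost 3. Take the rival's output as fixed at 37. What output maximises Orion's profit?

With the rival's output fixed at 37, Orion's profit is π_O = (89 - 2·37 - 2q_O)q_O - (3q_O) = (15 - 2q_O)q_O - (3q_O).
∂π_O/∂q_O = 12 - 4q_O = 0, so q_O = 3.

3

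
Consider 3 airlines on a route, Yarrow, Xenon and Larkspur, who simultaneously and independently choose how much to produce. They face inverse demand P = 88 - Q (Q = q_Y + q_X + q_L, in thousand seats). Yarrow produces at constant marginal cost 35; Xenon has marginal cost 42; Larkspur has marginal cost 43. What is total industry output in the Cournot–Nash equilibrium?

Yarrow's profit: π_Y = (88 - Q)q_Y - (35q_Y). Setting ∂π_Y/∂q_Y = 0: 53 - 2q_Y - (q_X + q_L) = 0.
Xenon's profit: π_X = (88 - Q)q_X - (42q_X). Setting ∂π_X/∂q_X = 0: 46 - 2q_X - (q_Y + q_L) = 0.
Larkspur's profit: π_L = (88 - Q)q_L - (43q_L). Setting ∂π_L/∂q_L = 0: 45 - 2q_L - (q_Y + q_X) = 0.
Summing all 3 equations gives 144 − 4Q = 0, hence Q = 36.
Back-substituting: q_Y = (53 − 36) = 17, q_X = (46 − 36) = 10, q_L = (45 − 36) = 9.
Total output Q = 17 + 10 + 9 = 36.

36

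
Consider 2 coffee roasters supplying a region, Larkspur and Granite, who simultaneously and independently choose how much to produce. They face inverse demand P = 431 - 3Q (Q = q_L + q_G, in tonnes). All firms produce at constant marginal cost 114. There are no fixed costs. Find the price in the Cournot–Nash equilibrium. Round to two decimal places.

A representative firm's profit is π_i = q_i(431 - 3Q) - 114q_i.
Setting ∂π_i/∂q_i = 0 with rivals' quantities fixed: 317 - 6q_i - 3q_j = 0.
With identical firms every q_j equals q_i, so q_j = q_i and 317 = 9q_i, giving q_i = 317/9.
Total output Q = 634/9, so price P = 431 - 3·(634/9) = 659/3.

219.67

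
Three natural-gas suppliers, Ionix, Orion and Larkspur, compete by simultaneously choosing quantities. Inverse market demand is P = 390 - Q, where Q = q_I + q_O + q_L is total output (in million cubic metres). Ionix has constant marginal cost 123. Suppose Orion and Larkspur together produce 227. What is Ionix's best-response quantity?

With rivals' combined output fixed at 227, Ionix's profit is π_I = (390 - 227 - q_I)q_I - (123q_I) = (163 - q_I)q_I - (123q_I).
∂π_I/∂q_I = 40 - 2q_I = 0, so q_I = 20.

20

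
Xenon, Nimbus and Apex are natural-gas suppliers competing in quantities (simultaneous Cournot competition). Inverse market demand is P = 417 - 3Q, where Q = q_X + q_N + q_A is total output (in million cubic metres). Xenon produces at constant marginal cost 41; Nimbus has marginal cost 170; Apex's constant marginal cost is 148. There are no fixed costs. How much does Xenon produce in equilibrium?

Xenon's profit: π_X = (417 - 3Q)q_X - (41q_X). Setting ∂π_X/∂q_X = 0: 376 - 6q_X - 3(q_N + q_A) = 0.
Nimbus's first-order condition: 247 - 6q_N - 3(q_X + q_A) = 0.
Apex's profit: π_A = (417 - 3Q)q_A - (148q_A). Setting ∂π_A/∂q_A = 0: 269 - 6q_A - 3(q_X + q_N) = 0.
Summing all 3 equations gives 892 − 12Q = 0, hence Q = 223/3.
Back-substituting: q_X = (376 − 223)/3 = 51, q_N = (247 − 223)/3 = 8, q_A = (269 − 223)/3 = 46/3.

51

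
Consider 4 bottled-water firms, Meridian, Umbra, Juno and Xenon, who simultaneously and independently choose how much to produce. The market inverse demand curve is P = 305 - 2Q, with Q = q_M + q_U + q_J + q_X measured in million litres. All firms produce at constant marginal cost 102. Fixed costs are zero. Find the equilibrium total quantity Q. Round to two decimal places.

81.20

Each firm earns π_i = (305 - 2Q)q_i - 102q_i.
First-order condition (treating rivals' output as given): 203 - 4q_i - 2·Σ_{j≠i} q_j = 0.
By symmetry each firm produces the same amount; substituting Σ_{j≠i} q_j = 3q_i yields q_i = 203/10.
Total output Q = 203/10 + 203/10 + 203/10 + 203/10 = 406/5.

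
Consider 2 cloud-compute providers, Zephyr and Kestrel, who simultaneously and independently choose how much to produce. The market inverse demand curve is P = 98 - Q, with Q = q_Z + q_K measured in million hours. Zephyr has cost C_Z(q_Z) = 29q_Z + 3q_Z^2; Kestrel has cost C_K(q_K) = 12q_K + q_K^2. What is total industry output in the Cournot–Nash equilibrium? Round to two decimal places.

26.10

Zephyr's profit: π_Z = (98 - Q)q_Z - (29q_Z + 3q_Z²). Setting ∂π_Z/∂q_Z = 0: 69 - 8q_Z - (q_K) = 0.
Kestrel's profit: π_K = (98 - Q)q_K - (12q_K + q_K²). Setting ∂π_K/∂q_K = 0: 86 - 4q_K - (q_Z) = 0.
Best responses: q_Z = (69 - q_K)/8, q_K = (86 - q_Z)/4.
Substituting one into the other gives q_Z = 190/31 and q_K = 619/31.
Total output Q = 190/31 + 619/31 = 809/31.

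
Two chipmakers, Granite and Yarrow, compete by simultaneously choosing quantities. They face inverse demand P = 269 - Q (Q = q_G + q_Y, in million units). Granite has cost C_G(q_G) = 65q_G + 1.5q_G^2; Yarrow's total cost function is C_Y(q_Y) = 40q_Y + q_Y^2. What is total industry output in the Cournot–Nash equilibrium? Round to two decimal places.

Granite's profit: π_G = (269 - Q)q_G - (65q_G + (3/2)q_G²). Setting ∂π_G/∂q_G = 0: 204 - 5q_G - (q_Y) = 0.
Yarrow's first-order condition: 229 - 4q_Y - (q_G) = 0.
Rearranging gives the reaction functions q_G = (204 - q_Y)/5 and q_Y = (229 - q_G)/4.
Solving the pair: q_G = 587/19, q_Y = 941/19.
Total output Q = 587/19 + 941/19 = 1528/19.

80.42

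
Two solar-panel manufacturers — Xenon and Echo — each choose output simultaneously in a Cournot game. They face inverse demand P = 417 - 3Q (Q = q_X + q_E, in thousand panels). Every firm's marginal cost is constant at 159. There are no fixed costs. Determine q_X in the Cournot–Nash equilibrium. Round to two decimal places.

A representative firm's profit is π_i = q_i(417 - 3Q) - 159q_i.
Setting ∂π_i/∂q_i = 0 with rivals' quantities fixed: 258 - 6q_i - 3q_j = 0.
With identical firms every q_j equals q_i, so q_j = q_i and 258 = 9q_i, giving q_i = 86/3.

28.67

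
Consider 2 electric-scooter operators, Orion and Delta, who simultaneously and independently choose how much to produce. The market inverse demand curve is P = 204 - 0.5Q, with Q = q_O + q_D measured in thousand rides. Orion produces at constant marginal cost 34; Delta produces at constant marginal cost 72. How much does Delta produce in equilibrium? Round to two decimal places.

Orion's profit: π_O = (204 - 0.5Q)q_O - (34q_O). Setting ∂π_O/∂q_O = 0: 170 - q_O - (1/2)(q_D) = 0.
Delta's first-order condition: 132 - q_D - (1/2)(q_O) = 0.
So q_O = (170 - (1/2)q_D) and q_D = (132 - (1/2)q_O).
Substituting one into the other gives q_O = 416/3 and q_D = 188/3.

62.67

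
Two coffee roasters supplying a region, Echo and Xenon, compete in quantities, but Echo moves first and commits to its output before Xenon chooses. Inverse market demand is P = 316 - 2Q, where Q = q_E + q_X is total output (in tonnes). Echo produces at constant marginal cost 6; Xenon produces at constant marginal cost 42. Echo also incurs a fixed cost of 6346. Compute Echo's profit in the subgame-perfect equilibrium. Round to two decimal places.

1136.25

Solve by backward induction. Given q_E, the follower Xenon maximises π_X = (316 - 2q_E - 2q_X)q_X - 42q_X.
Follower FOC: 274 - 2q_E - 4q_X = 0, so q_X(q_E) = (274 - 2q_E)/4.
The leader anticipates this reaction. Substituting into P = 316 - 2Q gives P = 179 - q_E, so π_E = (179 - q_E)q_E - 6q_E.
Leader FOC: 173 - 2q_E = 0, so q_E = 173/2.
Then q_X = (274 - 2·(173/2))/4 = 101/4.
Price P = 316 - 2·(447/4) = 185/2.
Echo's profit: (185/2 - 6)·(173/2) - 6346 = 1136.2500.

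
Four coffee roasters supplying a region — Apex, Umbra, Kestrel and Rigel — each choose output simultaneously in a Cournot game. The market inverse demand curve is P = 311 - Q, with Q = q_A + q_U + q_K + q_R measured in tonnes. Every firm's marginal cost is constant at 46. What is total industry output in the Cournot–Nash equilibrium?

Each firm earns π_i = (311 - Q)q_i - 46q_i.
Setting ∂π_i/∂q_i = 0 with rivals' quantities fixed: 265 - 2q_i - Σ_{j≠i} q_j = 0.
By symmetry each firm produces the same amount; substituting Σ_{j≠i} q_j = 3q_i yields q_i = 265/5 = 53.
Total output Q = 53 + 53 + 53 + 53 = 212.

212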